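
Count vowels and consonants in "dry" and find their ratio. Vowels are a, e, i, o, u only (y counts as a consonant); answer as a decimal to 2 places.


Word: "dry"
Vowels (a,e,i,o,u): 0
Consonants: 3
Ratio = 0/3
= 0.00


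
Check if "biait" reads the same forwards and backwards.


Word: "biait"
Reversed: "tiaib"
Forward == Backward? biait != tiaib
Palindrome = No


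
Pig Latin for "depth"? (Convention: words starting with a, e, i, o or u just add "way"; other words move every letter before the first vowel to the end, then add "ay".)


Word: "depth"
Starts with consonant(s) → move to end, add 'ay'
Consonant cluster: "d"
Pig Latin = "epthday"


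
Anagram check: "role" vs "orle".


Word 1: "role" → sorted: elor
Word 2: "orle" → sorted: elor
Same letters? elor == elor
Anagram = Yes


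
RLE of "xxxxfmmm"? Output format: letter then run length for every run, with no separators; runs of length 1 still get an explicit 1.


String: "xxxxfmmm"
Scanning for consecutive runs:
  'x' x 4
  'f' x 1
  'm' x 3
RLE = "x4f1m3"


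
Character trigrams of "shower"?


Word: "shower" (length 6)
Number of trigrams = 6 - 3 + 1 = 4
  Position 0: "sho"
  Position 1: "how"
  Position 2: "owe"
  Position 3: "wer"
Trigrams = "sho", "how", "owe", "wer"


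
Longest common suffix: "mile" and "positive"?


Word 1: "mile"
Word 2: "positive"
Comparing from end:
  Pos -1: 'e' == 'e'
  Pos -2: 'l' != 'v' (stop)
LCS = "e" (length 1)


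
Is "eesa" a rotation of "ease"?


Word: "ease", Candidate: "eesa"
Method: check if candidate is substring of word+word
"easeease" contains "eesa"? No
Is rotation = No


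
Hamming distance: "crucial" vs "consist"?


Comparing character by character (same length = 7):
  Pos 0: 'c' vs 'c' =
  Pos 1: 'r' vs 'o' !=
  Pos 2: 'u' vs 'n' !=
  Pos 3: 'c' vs 's' !=
  Pos 4: 'i' vs 'i' =
  Pos 5: 'a' vs 's' !=
  Pos 6: 'l' vs 't' !=
Hamming distance = 5


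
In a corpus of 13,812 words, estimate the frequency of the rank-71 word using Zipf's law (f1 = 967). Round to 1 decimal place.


Zipf's law: f(r) = f(1) / r
f(1) = 967
f(71) = 967 / 71
= 13.6 occurrences


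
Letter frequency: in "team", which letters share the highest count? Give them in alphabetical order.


Word: "team"
Letter counts:
  'a': 1
  'e': 1
  'm': 1
  't': 1
Maximum count = 1
Most frequent = 'a', 'e', 'm', 't' (1 time each)


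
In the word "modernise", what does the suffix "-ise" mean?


Suffix: -ise
As in: modernise -> modern + -ise
Meaning = to make


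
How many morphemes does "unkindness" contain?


Word: "unkindness"
Morphemes: un- + kind + -ness
Each morpheme carries meaning
= 3 morphemes


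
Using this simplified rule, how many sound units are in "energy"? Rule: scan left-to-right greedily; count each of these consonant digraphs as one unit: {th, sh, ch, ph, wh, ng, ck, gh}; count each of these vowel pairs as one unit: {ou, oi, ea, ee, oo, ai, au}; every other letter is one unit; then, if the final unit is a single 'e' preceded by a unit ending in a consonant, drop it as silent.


Word: "energy" (6 letters)
Left-to-right scan:
  (1) 'e' (letter)
  (2) 'n' (letter)
  (3) 'e' (letter)
  (4) 'r' (letter)
  (5) 'g' (letter)
  (6) 'y' (letter)
Units from scan: 6
Sound units = 6 units


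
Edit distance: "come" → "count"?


Word 1: "come" (length 4)
Word 2: "count" (length 5)
One optimal edit sequence (insert/delete/substitute each cost 1):
  1. keep 'c'
  2. keep 'o'
  3. insert 'u'  (+1)
  4. substitute 'm' -> 'n'  (+1)
  5. substitute 'e' -> 't'  (+1)
Total edit operations: 3
Edit distance = 3


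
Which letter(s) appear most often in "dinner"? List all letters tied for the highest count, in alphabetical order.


Word: "dinner"
Letter counts:
  'd': 1
  'e': 1
  'i': 1
  'n': 2
  'r': 1
Maximum count = 2
Most frequent = 'n' (2 times each)


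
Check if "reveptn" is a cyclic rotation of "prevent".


Word: "prevent", Candidate: "reveptn"
Method: check if candidate is substring of word+word
"preventprevent" contains "reveptn"? No
Is rotation = No


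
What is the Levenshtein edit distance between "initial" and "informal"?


Word 1: "initial" (length 7)
Word 2: "informal" (length 8)
One optimal edit sequence (insert/delete/substitute each cost 1):
  1. keep 'i'
  2. keep 'n'
  3. insert 'f'  (+1)
  4. substitute 'i' -> 'o'  (+1)
  5. substitute 't' -> 'r'  (+1)
  6. substitute 'i' -> 'm'  (+1)
  7. keep 'a'
  8. keep 'l'
Total edit operations: 4
Edit distance = 4


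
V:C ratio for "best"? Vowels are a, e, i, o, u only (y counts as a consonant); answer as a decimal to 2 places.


Word: "best"
Vowels (a,e,i,o,u): 1
Consonants: 3
Ratio = 1/3
= 0.33


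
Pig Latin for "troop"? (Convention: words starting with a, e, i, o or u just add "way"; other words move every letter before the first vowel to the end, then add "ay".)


Word: "troop"
Starts with consonant(s) → move to end, add 'ay'
Consonant cluster: "tr"
Pig Latin = "ooptray"


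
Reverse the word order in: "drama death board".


Original: "drama death board"
Words (1..n): drama | death | board
Reversed (n..1): board | death | drama
Result = "board death drama"


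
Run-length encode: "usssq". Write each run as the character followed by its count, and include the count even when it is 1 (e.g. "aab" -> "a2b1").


String: "usssq"
Scanning for consecutive runs:
  'u' x 1
  's' x 3
  'q' x 1
RLE = "u1s3q1"


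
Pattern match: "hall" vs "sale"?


Pattern of "hall": [0, 1, 2, 2]
Pattern of "sale": [0, 1, 2, 3]
Patterns do not match
Same pattern = No


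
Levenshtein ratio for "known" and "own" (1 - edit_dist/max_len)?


Word 1: "known" (length 5)
Word 2: "own" (length 3)
One optimal edit sequence:
  1. delete 'k'  (+1)
  2. delete 'n'  (+1)
  3. keep 'o'
  4. keep 'w'
  5. keep 'n'
Edit distance = 2
Max length = max(5, 3) = 5
Similarity = 1 - 2/5
= 0.6000


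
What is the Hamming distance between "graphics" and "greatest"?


Comparing character by character (same length = 8):
  Pos 0: 'g' vs 'g' =
  Pos 1: 'r' vs 'r' =
  Pos 2: 'a' vs 'e' !=
  Pos 3: 'p' vs 'a' !=
  Pos 4: 'h' vs 't' !=
  Pos 5: 'i' vs 'e' !=
  Pos 6: 'c' vs 's' !=
  Pos 7: 's' vs 't' !=
Hamming distance = 6


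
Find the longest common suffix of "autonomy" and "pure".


Word 1: "autonomy"
Word 2: "pure"
Comparing from end:
  Pos -1: 'y' != 'e' (stop)
LCS = "" (length 0)


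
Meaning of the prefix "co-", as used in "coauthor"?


Prefix: co-
Example: coauthor = co- + author
Meaning = together


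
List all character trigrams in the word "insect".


Word: "insect" (length 6)
Number of trigrams = 6 - 3 + 1 = 4
  Position 0: "ins"
  Position 1: "nse"
  Position 2: "sec"
  Position 3: "ect"
Trigrams = "ins", "nse", "sec", "ect"


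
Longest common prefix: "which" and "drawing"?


Word 1: "which"
Word 2: "drawing"
Comparing from start:
  Pos 0: 'w' != 'd' (stop)
LCP = "" (length 0)


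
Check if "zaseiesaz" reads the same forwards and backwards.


Word: "zaseiesaz"
Reversed: "zaseiesaz"
Forward == Backward? zaseiesaz == zaseiesaz
Palindrome = Yes


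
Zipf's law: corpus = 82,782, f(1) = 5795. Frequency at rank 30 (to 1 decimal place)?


Zipf's law: f(r) = f(1) / r
f(1) = 5795
f(30) = 5795 / 30
= 193.2 occurrences


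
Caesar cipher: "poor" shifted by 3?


Word: "poor"
Shift: 3
Each letter → (letter + shift) mod 26:
  'p' (15) + 3 = 18 → 's'
  'o' (14) + 3 = 17 → 'r'
  'o' (14) + 3 = 17 → 'r'
  'r' (17) + 3 = 20 → 'u'
Result = "srru"


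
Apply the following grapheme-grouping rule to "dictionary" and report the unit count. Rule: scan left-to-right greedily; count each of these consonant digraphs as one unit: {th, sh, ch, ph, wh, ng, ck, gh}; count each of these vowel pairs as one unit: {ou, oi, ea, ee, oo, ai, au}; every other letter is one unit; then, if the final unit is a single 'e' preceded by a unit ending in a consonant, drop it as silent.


Word: "dictionary" (10 letters)
Left-to-right scan:
  (1) 'd' (letter)
  (2) 'i' (letter)
  (3) 'c' (letter)
  (4) 't' (letter)
  (5) 'i' (letter)
  (6) 'o' (letter)
  (7) 'n' (letter)
  (8) 'a' (letter)
  (9) 'r' (letter)
  (10) 'y' (letter)
Units from scan: 10
Sound units = 10 units


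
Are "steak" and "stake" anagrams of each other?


Word 1: "steak" → sorted: aekst
Word 2: "stake" → sorted: aekst
Same letters? aekst == aekst
Anagram = Yes


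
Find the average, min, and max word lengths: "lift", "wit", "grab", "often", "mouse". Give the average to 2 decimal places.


Lengths: "lift"=4, "wit"=3, "grab"=4, "often"=5, "mouse"=5
Sum = 21, Count = 5
Average = 21/5 = 4.20
= avg=4.20, min=3, max=5


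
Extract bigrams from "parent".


Word: "parent" (length 6)
Number of bigrams = 6 - 2 + 1 = 5
  Position 0: "pa"
  Position 1: "ar"
  Position 2: "re"
  Position 3: "en"
  Position 4: "nt"
Bigrams = "pa", "ar", "re", "en", "nt"


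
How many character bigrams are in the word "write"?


Word: "write" (length 5)
Number of 2-grams = length - 2 + 1 = 5 - 2 + 1
= 4


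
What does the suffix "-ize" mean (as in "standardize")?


Suffix: -ize
Example: standardize = standard + -ize
Meaning = to make


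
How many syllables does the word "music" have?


Word: "music"
Syllable breakdown: mu · sic
Counting: 2 parts
= 2 syllables


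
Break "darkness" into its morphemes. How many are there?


Word: "darkness"
Morphemes: dark | -ness
Each morpheme carries meaning
= 2 morphemes


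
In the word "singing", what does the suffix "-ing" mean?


Suffix: -ing
As in: singing -> sing + -ing
Meaning = present participle


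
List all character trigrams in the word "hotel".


Word: "hotel" (length 5)
Number of trigrams = 5 - 3 + 1 = 3
  Position 0: "hot"
  Position 1: "ote"
  Position 2: "tel"
Trigrams = "hot", "ote", "tel"


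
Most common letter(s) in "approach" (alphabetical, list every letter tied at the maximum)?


Word: "approach"
Letter counts:
  'a': 2
  'c': 1
  'h': 1
  'o': 1
  'p': 2
  'r': 1
Maximum count = 2
Most frequent = 'a', 'p' (2 times each)


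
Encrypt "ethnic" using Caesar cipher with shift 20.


Word: "ethnic"
Shift: 20
Each letter → (letter + shift) mod 26:
  'e' (4) + 20 = 24 → 'y'
  't' (19) + 20 = 13 → 'n'
  'h' (7) + 20 = 1 → 'b'
  'n' (13) + 20 = 7 → 'h'
  'i' (8) + 20 = 2 → 'c'
  'c' (2) + 20 = 22 → 'w'
Result = "ynbhcw"


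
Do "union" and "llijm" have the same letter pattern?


Pattern of "union": [0, 1, 2, 3, 1]
Pattern of "llijm": [0, 0, 1, 2, 3]
Patterns do not match
Same pattern = No


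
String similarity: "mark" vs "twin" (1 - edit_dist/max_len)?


Word 1: "mark" (length 4)
Word 2: "twin" (length 4)
One optimal edit sequence:
  1. substitute 'm' -> 't'  (+1)
  2. substitute 'a' -> 'w'  (+1)
  3. substitute 'r' -> 'i'  (+1)
  4. substitute 'k' -> 'n'  (+1)
Edit distance = 4
Max length = max(4, 4) = 4
Similarity = 1 - 4/4
= 0.0000


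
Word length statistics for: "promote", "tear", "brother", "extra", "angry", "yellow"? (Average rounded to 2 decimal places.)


Lengths: "promote"=7, "tear"=4, "brother"=7, "extra"=5, "angry"=5, "yellow"=6
Sum = 34, Count = 6
Average = 34/6 = 5.67
= avg=5.67, min=4, max=7


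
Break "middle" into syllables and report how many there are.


Word: "middle"
Syllable breakdown: mid / dle
Counting: 2 parts
= 2 syllables


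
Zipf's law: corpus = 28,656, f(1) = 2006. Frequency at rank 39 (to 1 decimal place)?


Zipf's law: f(r) = f(1) / r
f(1) = 2006
f(39) = 2006 / 39
= 51.4 occurrences


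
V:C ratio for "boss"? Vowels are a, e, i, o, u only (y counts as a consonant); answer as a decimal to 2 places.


Word: "boss"
Vowels (a,e,i,o,u): 1
Consonants: 3
Ratio = 1/3
= 0.33


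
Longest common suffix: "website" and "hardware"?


Word 1: "website"
Word 2: "hardware"
Comparing from end:
  Pos -1: 'e' == 'e'
  Pos -2: 't' != 'r' (stop)
LCS = "e" (length 1)


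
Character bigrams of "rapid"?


Word: "rapid" (length 5)
Number of bigrams = 5 - 2 + 1 = 4
  Position 0: "ra"
  Position 1: "ap"
  Position 2: "pi"
  Position 3: "id"
Bigrams = "ra", "ap", "pi", "id"


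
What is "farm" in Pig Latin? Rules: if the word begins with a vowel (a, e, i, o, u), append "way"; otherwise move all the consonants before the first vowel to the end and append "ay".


Word: "farm"
Starts with consonant(s) → move to end, add 'ay'
Consonant cluster: "f"
Pig Latin = "armfay"


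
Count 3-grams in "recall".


Word: "recall" (length 6)
Number of 3-grams = length - 3 + 1 = 6 - 3 + 1
= 4


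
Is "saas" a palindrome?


Word: "saas"
Reversed: "saas"
Forward == Backward? saas == saas
Palindrome = Yes


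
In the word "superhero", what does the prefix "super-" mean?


Prefix: super-
As in: superhero -> super- + hero
Meaning = above / beyond


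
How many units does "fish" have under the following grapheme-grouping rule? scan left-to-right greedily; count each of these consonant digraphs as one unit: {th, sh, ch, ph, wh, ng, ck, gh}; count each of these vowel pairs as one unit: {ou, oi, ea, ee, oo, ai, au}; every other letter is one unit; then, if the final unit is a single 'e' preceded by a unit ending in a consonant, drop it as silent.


Word: "fish" (4 letters)
Left-to-right scan:
  (1) 'f' (letter)
  (2) 'i' (letter)
  (3) 'sh' (digraph)
Units from scan: 3
Sound units = 3 units


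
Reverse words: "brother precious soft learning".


Original: "brother precious soft learning"
Words (1..n): brother | precious | soft | learning
Reversed (n..1): learning | soft | precious | brother
Result = "learning soft precious brother"


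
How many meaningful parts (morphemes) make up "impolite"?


Word: "impolite"
Morphemes: im- / polite
Each morpheme carries meaning
= 2 morphemes


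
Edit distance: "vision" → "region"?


Word 1: "vision" (length 6)
Word 2: "region" (length 6)
One optimal edit sequence (insert/delete/substitute each cost 1):
  1. substitute 'v' -> 'r'  (+1)
  2. substitute 'i' -> 'e'  (+1)
  3. substitute 's' -> 'g'  (+1)
  4. keep 'i'
  5. keep 'o'
  6. keep 'n'
Total edit operations: 3
Edit distance = 3


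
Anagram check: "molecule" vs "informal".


Word 1: "molecule" → sorted: ceellmou
Word 2: "informal" → sorted: afilmnor
Same letters? ceellmou != afilmnor
Anagram = No


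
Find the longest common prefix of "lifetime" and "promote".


Word 1: "lifetime"
Word 2: "promote"
Comparing from start:
  Pos 0: 'l' != 'p' (stop)
LCP = "" (length 0)


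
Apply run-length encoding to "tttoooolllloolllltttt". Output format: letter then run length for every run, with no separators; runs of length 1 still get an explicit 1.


String: "tttoooolllloolllltttt"
Scanning for consecutive runs:
  't' x 3
  'o' x 4
  'l' x 4
  'o' x 2
  'l' x 4
  't' x 4
RLE = "t3o4l4o2l4t4"


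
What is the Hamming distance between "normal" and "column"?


Comparing character by character (same length = 6):
  Pos 0: 'n' vs 'c' !=
  Pos 1: 'o' vs 'o' =
  Pos 2: 'r' vs 'l' !=
  Pos 3: 'm' vs 'u' !=
  Pos 4: 'a' vs 'm' !=
  Pos 5: 'l' vs 'n' !=
Hamming distance = 5


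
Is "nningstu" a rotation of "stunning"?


Word: "stunning", Candidate: "nningstu"
Method: check if candidate is substring of word+word
"stunningstunning" contains "nningstu"? Yes
Is rotation = Yes


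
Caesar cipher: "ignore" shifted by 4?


Word: "ignore"
Shift: 4
Each letter → (letter + shift) mod 26:
  'i' (8) + 4 = 12 → 'm'
  'g' (6) + 4 = 10 → 'k'
  'n' (13) + 4 = 17 → 'r'
  'o' (14) + 4 = 18 → 's'
  'r' (17) + 4 = 21 → 'v'
  'e' (4) + 4 = 8 → 'i'
Result = "mkrsvi"


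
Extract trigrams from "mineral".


Word: "mineral" (length 7)
Number of trigrams = 7 - 3 + 1 = 5
  Position 0: "min"
  Position 1: "ine"
  Position 2: "ner"
  Position 3: "era"
  Position 4: "ral"
Trigrams = "min", "ine", "ner", "era", "ral"


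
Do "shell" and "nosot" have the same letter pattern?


Pattern of "shell": [0, 1, 2, 3, 3]
Pattern of "nosot": [0, 1, 2, 1, 3]
Patterns do not match
Same pattern = No


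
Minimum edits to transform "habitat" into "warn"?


Word 1: "habitat" (length 7)
Word 2: "warn" (length 4)
One optimal edit sequence (insert/delete/substitute each cost 1):
  1. substitute 'h' -> 'w'  (+1)
  2. keep 'a'
  3. delete 'b'  (+1)
  4. delete 'i'  (+1)
  5. delete 't'  (+1)
  6. substitute 'a' -> 'r'  (+1)
  7. substitute 't' -> 'n'  (+1)
Total edit operations: 6
Edit distance = 6


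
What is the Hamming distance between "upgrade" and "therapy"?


Comparing character by character (same length = 7):
  Pos 0: 'u' vs 't' !=
  Pos 1: 'p' vs 'h' !=
  Pos 2: 'g' vs 'e' !=
  Pos 3: 'r' vs 'r' =
  Pos 4: 'a' vs 'a' =
  Pos 5: 'd' vs 'p' !=
  Pos 6: 'e' vs 'y' !=
Hamming distance = 5


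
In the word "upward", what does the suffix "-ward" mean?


Suffix: -ward
As in: upward -> up + -ward
Meaning = in the direction of


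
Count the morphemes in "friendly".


Word: "friendly"
Morphemes: friend / -ly
Each morpheme carries meaning
= 2 morphemes


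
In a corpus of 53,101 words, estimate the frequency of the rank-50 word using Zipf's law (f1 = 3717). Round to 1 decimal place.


Zipf's law: f(r) = f(1) / r
f(1) = 3717
f(50) = 3717 / 50
= 74.3 occurrences


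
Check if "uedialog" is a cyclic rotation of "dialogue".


Word: "dialogue", Candidate: "uedialog"
Method: check if candidate is substring of word+word
"dialoguedialogue" contains "uedialog"? Yes
Is rotation = Yes


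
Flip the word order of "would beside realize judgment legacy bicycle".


Original: "would beside realize judgment legacy bicycle"
Words (1..n): would | beside | realize | judgment | legacy | bicycle
Reversed (n..1): bicycle | legacy | judgment | realize | beside | would
Result = "bicycle legacy judgment realize beside would"


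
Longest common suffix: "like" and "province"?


Word 1: "like"
Word 2: "province"
Comparing from end:
  Pos -1: 'e' == 'e'
  Pos -2: 'k' != 'c' (stop)
LCS = "e" (length 1)


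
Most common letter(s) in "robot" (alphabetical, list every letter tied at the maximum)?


Word: "robot"
Letter counts:
  'b': 1
  'o': 2
  'r': 1
  't': 1
Maximum count = 2
Most frequent = 'o' (2 times each)


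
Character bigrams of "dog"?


Word: "dog" (length 3)
Number of bigrams = 3 - 2 + 1 = 2
  Position 0: "do"
  Position 1: "og"
Bigrams = "do", "og"


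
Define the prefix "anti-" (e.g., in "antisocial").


Prefix: anti-
As in: antisocial -> anti- + social
Meaning = against


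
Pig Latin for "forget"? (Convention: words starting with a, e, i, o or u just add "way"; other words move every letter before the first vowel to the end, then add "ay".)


Word: "forget"
Starts with consonant(s) → move to end, add 'ay'
Consonant cluster: "f"
Pig Latin = "orgetfay"


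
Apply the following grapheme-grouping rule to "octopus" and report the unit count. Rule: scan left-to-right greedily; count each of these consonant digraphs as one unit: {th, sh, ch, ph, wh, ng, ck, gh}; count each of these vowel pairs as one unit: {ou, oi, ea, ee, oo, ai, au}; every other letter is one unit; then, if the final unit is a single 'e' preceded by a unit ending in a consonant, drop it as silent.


Word: "octopus" (7 letters)
Left-to-right scan:
  (1) 'o' (letter)
  (2) 'c' (letter)
  (3) 't' (letter)
  (4) 'o' (letter)
  (5) 'p' (letter)
  (6) 'u' (letter)
  (7) 's' (letter)
Units from scan: 7
Sound units = 7 units


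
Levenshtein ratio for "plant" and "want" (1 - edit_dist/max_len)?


Word 1: "plant" (length 5)
Word 2: "want" (length 4)
One optimal edit sequence:
  1. delete 'p'  (+1)
  2. substitute 'l' -> 'w'  (+1)
  3. keep 'a'
  4. keep 'n'
  5. keep 't'
Edit distance = 2
Max length = max(5, 4) = 5
Similarity = 1 - 2/5
= 0.6000


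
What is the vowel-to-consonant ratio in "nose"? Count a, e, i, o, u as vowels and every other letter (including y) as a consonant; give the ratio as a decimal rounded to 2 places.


Word: "nose"
Vowels (a,e,i,o,u): 2
Consonants: 2
Ratio = 2/2
= 1.00


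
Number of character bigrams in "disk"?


Word: "disk" (length 4)
Number of 2-grams = length - 2 + 1 = 4 - 2 + 1
= 3


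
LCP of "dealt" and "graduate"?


Word 1: "dealt"
Word 2: "graduate"
Comparing from start:
  Pos 0: 'd' != 'g' (stop)
LCP = "" (length 0)


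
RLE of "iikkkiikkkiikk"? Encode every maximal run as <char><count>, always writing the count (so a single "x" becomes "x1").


String: "iikkkiikkkiikk"
Scanning for consecutive runs:
  'i' x 2
  'k' x 3
  'i' x 2
  'k' x 3
  'i' x 2
  'k' x 2
RLE = "i2k3i2k3i2k2"


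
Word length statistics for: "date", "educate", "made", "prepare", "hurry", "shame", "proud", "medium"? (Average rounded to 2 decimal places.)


Lengths: "date"=4, "educate"=7, "made"=4, "prepare"=7, "hurry"=5, "shame"=5, "proud"=5, "medium"=6
Sum = 43, Count = 8
Average = 43/8 = 5.38
= avg=5.38, min=4, max=7


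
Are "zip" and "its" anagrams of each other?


Word 1: "zip" → sorted: ipz
Word 2: "its" → sorted: ist
Same letters? ipz != ist
Anagram = No


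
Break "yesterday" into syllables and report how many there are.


Word: "yesterday"
Syllable breakdown: yes / ter / day
Counting: 3 parts
= 3 syllables


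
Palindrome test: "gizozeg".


Word: "gizozeg"
Reversed: "gezozig"
Forward == Backward? gizozeg != gezozig
Palindrome = No


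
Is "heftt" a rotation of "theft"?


Word: "theft", Candidate: "heftt"
Method: check if candidate is substring of word+word
"thefttheft" contains "heftt"? Yes
Is rotation = Yes


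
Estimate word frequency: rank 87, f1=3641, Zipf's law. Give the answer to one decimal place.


Zipf's law: f(r) = f(1) / r
f(1) = 3641
f(87) = 3641 / 87
= 41.9 occurrences


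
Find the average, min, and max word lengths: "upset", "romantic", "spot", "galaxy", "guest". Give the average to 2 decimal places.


Lengths: "upset"=5, "romantic"=8, "spot"=4, "galaxy"=6, "guest"=5
Sum = 28, Count = 5
Average = 28/5 = 5.60
= avg=5.60, min=4, max=8


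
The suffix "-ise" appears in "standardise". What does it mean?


Suffix: -ise
Example: standardise = standard + -ise
Meaning = to make


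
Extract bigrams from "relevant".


Word: "relevant" (length 8)
Number of bigrams = 8 - 2 + 1 = 7
  Position 0: "re"
  Position 1: "el"
  Position 2: "le"
  Position 3: "ev"
  Position 4: "va"
  Position 5: "an"
  Position 6: "nt"
Bigrams = "re", "el", "le", "ev", "va", "an", "nt"


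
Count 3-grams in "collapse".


Word: "collapse" (length 8)
Number of 3-grams = length - 3 + 1 = 8 - 3 + 1
= 6


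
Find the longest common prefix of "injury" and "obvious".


Word 1: "injury"
Word 2: "obvious"
Comparing from start:
  Pos 0: 'i' != 'o' (stop)
LCP = "" (length 0)


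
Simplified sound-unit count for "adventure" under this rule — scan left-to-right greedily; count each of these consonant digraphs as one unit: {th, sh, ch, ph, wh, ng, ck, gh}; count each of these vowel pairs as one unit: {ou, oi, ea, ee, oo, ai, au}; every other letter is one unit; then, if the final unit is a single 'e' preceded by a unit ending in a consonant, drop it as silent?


Word: "adventure" (9 letters)
Left-to-right scan:
  [1] 'a' (letter)
  [2] 'd' (letter)
  [3] 'v' (letter)
  [4] 'e' (letter)
  [5] 'n' (letter)
  [6] 't' (letter)
  [7] 'u' (letter)
  [8] 'r' (letter)
  [9] 'e' (letter)
Units from scan: 9
Final unit is 'e' after a consonant -> drop as silent (-1)
Sound units = 8 units


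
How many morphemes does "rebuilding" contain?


Word: "rebuilding"
Morphemes: re- + build + -ing
Each morpheme carries meaning
= 3 morphemes


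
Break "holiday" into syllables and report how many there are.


Word: "holiday"
Syllable breakdown: hol / i / day
Counting: 3 parts
= 3 syllables


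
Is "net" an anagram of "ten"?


Word 1: "ten" → sorted: ent
Word 2: "net" → sorted: ent
Same letters? ent == ent
Anagram = Yes


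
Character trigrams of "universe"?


Word: "universe" (length 8)
Number of trigrams = 8 - 3 + 1 = 6
  Position 0: "uni"
  Position 1: "niv"
  Position 2: "ive"
  Position 3: "ver"
  Position 4: "ers"
  Position 5: "rse"
Trigrams = "uni", "niv", "ive", "ver", "ers", "rse"


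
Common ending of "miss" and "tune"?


Word 1: "miss"
Word 2: "tune"
Comparing from end:
  Pos -1: 's' != 'e' (stop)
LCS = "" (length 0)


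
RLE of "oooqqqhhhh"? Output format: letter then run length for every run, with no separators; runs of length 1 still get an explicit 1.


String: "oooqqqhhhh"
Scanning for consecutive runs:
  'o' x 3
  'q' x 3
  'h' x 4
RLE = "o3q3h4"


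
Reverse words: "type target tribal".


Original: "type target tribal"
Words (1..n): type | target | tribal
Reversed (n..1): tribal | target | type
Result = "tribal target type"


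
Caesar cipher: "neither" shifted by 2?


Word: "neither"
Shift: 2
Each letter → (letter + shift) mod 26:
  'n' (13) + 2 = 15 → 'p'
  'e' (4) + 2 = 6 → 'g'
  'i' (8) + 2 = 10 → 'k'
  't' (19) + 2 = 21 → 'v'
  'h' (7) + 2 = 9 → 'j'
  'e' (4) + 2 = 6 → 'g'
  'r' (17) + 2 = 19 → 't'
Result = "pgkvjgt"


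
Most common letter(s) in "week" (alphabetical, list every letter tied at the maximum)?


Word: "week"
Letter counts:
  'e': 2
  'k': 1
  'w': 1
Maximum count = 2
Most frequent = 'e' (2 times each)


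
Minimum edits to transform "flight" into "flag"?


Word 1: "flight" (length 6)
Word 2: "flag" (length 4)
One optimal edit sequence (insert/delete/substitute each cost 1):
  1. keep 'f'
  2. keep 'l'
  3. substitute 'i' -> 'a'  (+1)
  4. keep 'g'
  5. delete 'h'  (+1)
  6. delete 't'  (+1)
Total edit operations: 3
Edit distance = 3


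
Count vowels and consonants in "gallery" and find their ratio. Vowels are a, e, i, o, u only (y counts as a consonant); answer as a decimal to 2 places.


Word: "gallery"
Vowels (a,e,i,o,u): 2
Consonants: 5
Ratio = 2/5
= 0.40


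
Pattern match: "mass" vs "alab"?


Pattern of "mass": [0, 1, 2, 2]
Pattern of "alab": [0, 1, 0, 2]
Patterns do not match
Same pattern = No


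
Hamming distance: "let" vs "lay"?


Comparing character by character (same length = 3):
  Pos 0: 'l' vs 'l' =
  Pos 1: 'e' vs 'a' !=
  Pos 2: 't' vs 'y' !=
Hamming distance = 2


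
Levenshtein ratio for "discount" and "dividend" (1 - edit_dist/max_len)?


Word 1: "discount" (length 8)
Word 2: "dividend" (length 8)
One optimal edit sequence:
  1. keep 'd'
  2. keep 'i'
  3. substitute 's' -> 'v'  (+1)
  4. substitute 'c' -> 'i'  (+1)
  5. substitute 'o' -> 'd'  (+1)
  6. substitute 'u' -> 'e'  (+1)
  7. keep 'n'
  8. substitute 't' -> 'd'  (+1)
Edit distance = 5
Max length = max(8, 8) = 8
Similarity = 1 - 5/8
= 0.3750


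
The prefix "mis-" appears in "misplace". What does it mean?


Prefix: mis-
As in: misplace -> mis- + place
Meaning = wrongly


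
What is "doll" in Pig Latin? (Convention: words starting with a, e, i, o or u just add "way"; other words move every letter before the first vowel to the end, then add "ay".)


Word: "doll"
Starts with consonant(s) → move to end, add 'ay'
Consonant cluster: "d"
Pig Latin = "ollday"


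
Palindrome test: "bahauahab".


Word: "bahauahab"
Reversed: "bahauahab"
Forward == Backward? bahauahab == bahauahab
Palindrome = Yes


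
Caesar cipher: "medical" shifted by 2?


Word: "medical"
Shift: 2
Each letter → (letter + shift) mod 26:
  'm' (12) + 2 = 14 → 'o'
  'e' (4) + 2 = 6 → 'g'
  'd' (3) + 2 = 5 → 'f'
  'i' (8) + 2 = 10 → 'k'
  'c' (2) + 2 = 4 → 'e'
  'a' (0) + 2 = 2 → 'c'
  'l' (11) + 2 = 13 → 'n'
Result = "ogfkecn"


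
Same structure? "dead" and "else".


Pattern of "dead": [0, 1, 2, 0]
Pattern of "else": [0, 1, 2, 0]
Patterns match
Same pattern = Yes


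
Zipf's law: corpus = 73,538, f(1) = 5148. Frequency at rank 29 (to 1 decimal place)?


Zipf's law: f(r) = f(1) / r
f(1) = 5148
f(29) = 5148 / 29
= 177.5 occurrences


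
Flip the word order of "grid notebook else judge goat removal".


Original: "grid notebook else judge goat removal"
Words (1..n): grid | notebook | else | judge | goat | removal
Reversed (n..1): removal | goat | judge | else | notebook | grid
Result = "removal goat judge else notebook grid"


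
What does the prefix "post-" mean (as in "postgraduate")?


Prefix: post-
Example: postgraduate (post- + graduate)
Meaning = after


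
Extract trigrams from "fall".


Word: "fall" (length 4)
Number of trigrams = 4 - 3 + 1 = 2
  Position 0: "fal"
  Position 1: "all"
Trigrams = "fal", "all"


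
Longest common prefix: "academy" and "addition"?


Word 1: "academy"
Word 2: "addition"
Comparing from start:
  Pos 0: 'a' == 'a'
  Pos 1: 'c' != 'd' (stop)
LCP = "a" (length 1)


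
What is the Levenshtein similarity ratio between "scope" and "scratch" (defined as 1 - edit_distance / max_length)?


Word 1: "scope" (length 5)
Word 2: "scratch" (length 7)
One optimal edit sequence:
  1. keep 's'
  2. keep 'c'
  3. insert 'r'  (+1)
  4. insert 'a'  (+1)
  5. substitute 'o' -> 't'  (+1)
  6. substitute 'p' -> 'c'  (+1)
  7. substitute 'e' -> 'h'  (+1)
Edit distance = 5
Max length = max(5, 7) = 7
Similarity = 1 - 5/7
= 0.2857


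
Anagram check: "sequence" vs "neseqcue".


Word 1: "sequence" → sorted: ceeenqsu
Word 2: "neseqcue" → sorted: ceeenqsu
Same letters? ceeenqsu == ceeenqsu
Anagram = Yes


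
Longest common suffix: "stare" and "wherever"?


Word 1: "stare"
Word 2: "wherever"
Comparing from end:
  Pos -1: 'e' != 'r' (stop)
LCS = "" (length 0)


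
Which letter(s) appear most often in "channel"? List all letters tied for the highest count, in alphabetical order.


Word: "channel"
Letter counts:
  'a': 1
  'c': 1
  'e': 1
  'h': 1
  'l': 1
  'n': 2
Maximum count = 2
Most frequent = 'n' (2 times each)


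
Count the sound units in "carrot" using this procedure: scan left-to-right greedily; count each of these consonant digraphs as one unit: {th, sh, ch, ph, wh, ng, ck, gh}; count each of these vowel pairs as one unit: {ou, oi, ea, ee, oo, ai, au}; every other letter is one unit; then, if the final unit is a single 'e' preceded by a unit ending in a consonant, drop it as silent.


Word: "carrot" (6 letters)
Left-to-right scan:
  1. 'c' (letter)
  2. 'a' (letter)
  3. 'r' (letter)
  4. 'r' (letter)
  5. 'o' (letter)
  6. 't' (letter)
Units from scan: 6
Sound units = 6 units


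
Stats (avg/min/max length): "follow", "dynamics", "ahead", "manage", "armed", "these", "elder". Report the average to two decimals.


Lengths: "follow"=6, "dynamics"=8, "ahead"=5, "manage"=6, "armed"=5, "these"=5, "elder"=5
Sum = 40, Count = 7
Average = 40/7 = 5.71
= avg=5.71, min=5, max=8


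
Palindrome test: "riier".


Word: "riier"
Reversed: "reiir"
Forward == Backward? riier != reiir
Palindrome = No


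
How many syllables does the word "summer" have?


Word: "summer"
Syllable breakdown: sum / mer
Counting: 2 parts
= 2 syllables


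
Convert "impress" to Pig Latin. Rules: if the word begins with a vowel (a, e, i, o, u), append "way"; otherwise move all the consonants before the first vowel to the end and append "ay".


Word: "impress"
Starts with vowel → add 'way'
Pig Latin = "impressway"


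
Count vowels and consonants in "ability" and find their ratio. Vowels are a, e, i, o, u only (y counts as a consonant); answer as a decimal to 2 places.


Word: "ability"
Vowels (a,e,i,o,u): 3
Consonants: 4
Ratio = 3/4
= 0.75


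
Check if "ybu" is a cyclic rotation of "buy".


Word: "buy", Candidate: "ybu"
Method: check if candidate is substring of word+word
"buybuy" contains "ybu"? Yes
Is rotation = Yes


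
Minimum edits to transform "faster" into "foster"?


Word 1: "faster" (length 6)
Word 2: "foster" (length 6)
One optimal edit sequence (insert/delete/substitute each cost 1):
  1. keep 'f'
  2. substitute 'a' -> 'o'  (+1)
  3. keep 's'
  4. keep 't'
  5. keep 'e'
  6. keep 'r'
Total edit operations: 1
Edit distance = 1


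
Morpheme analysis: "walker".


Word: "walker"
Morphemes: walk + -er
Each morpheme carries meaning
= 2 morphemes


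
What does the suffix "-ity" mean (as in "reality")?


Suffix: -ity
Example: reality = real + -ity
Meaning = quality of


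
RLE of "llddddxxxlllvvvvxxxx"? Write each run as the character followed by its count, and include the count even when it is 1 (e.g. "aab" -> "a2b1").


String: "llddddxxxlllvvvvxxxx"
Scanning for consecutive runs:
  'l' x 2
  'd' x 4
  'x' x 3
  'l' x 3
  'v' x 4
  'x' x 4
RLE = "l2d4x3l3v4x4"


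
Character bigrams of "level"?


Word: "level" (length 5)
Number of bigrams = 5 - 2 + 1 = 4
  Position 0: "le"
  Position 1: "ev"
  Position 2: "ve"
  Position 3: "el"
Bigrams = "le", "ev", "ve", "el"


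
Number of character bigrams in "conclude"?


Word: "conclude" (length 8)
Number of 2-grams = length - 2 + 1 = 8 - 2 + 1
= 7


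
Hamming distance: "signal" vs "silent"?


Comparing character by character (same length = 6):
  Pos 0: 's' vs 's' =
  Pos 1: 'i' vs 'i' =
  Pos 2: 'g' vs 'l' !=
  Pos 3: 'n' vs 'e' !=
  Pos 4: 'a' vs 'n' !=
  Pos 5: 'l' vs 't' !=
Hamming distance = 4


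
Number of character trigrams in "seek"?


Word: "seek" (length 4)
Number of 3-grams = length - 3 + 1 = 4 - 3 + 1
= 2


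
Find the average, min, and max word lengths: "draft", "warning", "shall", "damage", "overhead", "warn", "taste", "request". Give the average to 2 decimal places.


Lengths: "draft"=5, "warning"=7, "shall"=5, "damage"=6, "overhead"=8, "warn"=4, "taste"=5, "request"=7
Sum = 47, Count = 8
Average = 47/8 = 5.88
= avg=5.88, min=4, max=8


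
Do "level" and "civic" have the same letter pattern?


Pattern of "level": [0, 1, 2, 1, 0]
Pattern of "civic": [0, 1, 2, 1, 0]
Patterns match
Same pattern = Yes


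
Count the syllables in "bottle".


Word: "bottle"
Syllable breakdown: bot-tle
Counting: 2 parts
= 2 syllables


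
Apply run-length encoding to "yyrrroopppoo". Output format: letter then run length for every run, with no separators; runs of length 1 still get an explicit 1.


String: "yyrrroopppoo"
Scanning for consecutive runs:
  'y' x 2
  'r' x 3
  'o' x 2
  'p' x 3
  'o' x 2
RLE = "y2r3o2p3o2"


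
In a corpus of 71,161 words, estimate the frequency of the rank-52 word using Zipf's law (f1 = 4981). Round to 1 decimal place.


Zipf's law: f(r) = f(1) / r
f(1) = 4981
f(52) = 4981 / 52
= 95.8 occurrences


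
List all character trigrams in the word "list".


Word: "list" (length 4)
Number of trigrams = 4 - 3 + 1 = 2
  Position 0: "lis"
  Position 1: "ist"
Trigrams = "lis", "ist"


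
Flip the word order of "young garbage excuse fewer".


Original: "young garbage excuse fewer"
Words (1..n): young | garbage | excuse | fewer
Reversed (n..1): fewer | excuse | garbage | young
Result = "fewer excuse garbage young"


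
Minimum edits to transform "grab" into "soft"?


Word 1: "grab" (length 4)
Word 2: "soft" (length 4)
One optimal edit sequence (insert/delete/substitute each cost 1):
  1. substitute 'g' -> 's'  (+1)
  2. substitute 'r' -> 'o'  (+1)
  3. substitute 'a' -> 'f'  (+1)
  4. substitute 'b' -> 't'  (+1)
Total edit operations: 4
Edit distance = 4


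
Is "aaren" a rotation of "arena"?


Word: "arena", Candidate: "aaren"
Method: check if candidate is substring of word+word
"arenaarena" contains "aaren"? Yes
Is rotation = Yes


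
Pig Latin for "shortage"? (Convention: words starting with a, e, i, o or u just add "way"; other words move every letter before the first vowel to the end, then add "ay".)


Word: "shortage"
Starts with consonant(s) → move to end, add 'ay'
Consonant cluster: "sh"
Pig Latin = "ortageshay"


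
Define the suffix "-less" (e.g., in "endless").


Suffix: -less
As in: endless -> end + -less
Meaning = without


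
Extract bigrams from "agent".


Word: "agent" (length 5)
Number of bigrams = 5 - 2 + 1 = 4
  Position 0: "ag"
  Position 1: "ge"
  Position 2: "en"
  Position 3: "nt"
Bigrams = "ag", "ge", "en", "nt"


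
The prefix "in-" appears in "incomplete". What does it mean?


Prefix: in-
As in: incomplete -> in- + complete
Meaning = not / into


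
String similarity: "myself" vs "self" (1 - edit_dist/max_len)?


Word 1: "myself" (length 6)
Word 2: "self" (length 4)
One optimal edit sequence:
  1. delete 'm'  (+1)
  2. delete 'y'  (+1)
  3. keep 's'
  4. keep 'e'
  5. keep 'l'
  6. keep 'f'
Edit distance = 2
Max length = max(6, 4) = 6
Similarity = 1 - 2/6
= 0.6667


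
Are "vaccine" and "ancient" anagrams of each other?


Word 1: "vaccine" → sorted: acceinv
Word 2: "ancient" → sorted: aceinnt
Same letters? acceinv != aceinnt
Anagram = No


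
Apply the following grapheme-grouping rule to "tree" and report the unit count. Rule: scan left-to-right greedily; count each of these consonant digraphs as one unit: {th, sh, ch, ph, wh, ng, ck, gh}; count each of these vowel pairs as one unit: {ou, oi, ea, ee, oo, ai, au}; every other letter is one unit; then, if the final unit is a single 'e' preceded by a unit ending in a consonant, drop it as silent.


Word: "tree" (4 letters)
Left-to-right scan:
  (1) 't' (letter)
  (2) 'r' (letter)
  (3) 'ee' (vowel-pair)
Units from scan: 3
Sound units = 3 units


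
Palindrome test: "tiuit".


Word: "tiuit"
Reversed: "tiuit"
Forward == Backward? tiuit == tiuit
Palindrome = Yes


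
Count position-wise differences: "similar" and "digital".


Comparing character by character (same length = 7):
  Pos 0: 's' vs 'd' !=
  Pos 1: 'i' vs 'i' =
  Pos 2: 'm' vs 'g' !=
  Pos 3: 'i' vs 'i' =
  Pos 4: 'l' vs 't' !=
  Pos 5: 'a' vs 'a' =
  Pos 6: 'r' vs 'l' !=
Hamming distance = 4


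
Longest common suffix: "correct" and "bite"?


Word 1: "correct"
Word 2: "bite"
Comparing from end:
  Pos -1: 't' != 'e' (stop)
LCS = "" (length 0)


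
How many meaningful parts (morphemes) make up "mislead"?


Word: "mislead"
Morphemes: mis- | lead
Each morpheme carries meaning
= 2 morphemes


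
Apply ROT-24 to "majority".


Word: "majority"
Shift: 24
Each letter → (letter + shift) mod 26:
  'm' (12) + 24 = 10 → 'k'
  'a' (0) + 24 = 24 → 'y'
  'j' (9) + 24 = 7 → 'h'
  'o' (14) + 24 = 12 → 'm'
  'r' (17) + 24 = 15 → 'p'
  'i' (8) + 24 = 6 → 'g'
  't' (19) + 24 = 17 → 'r'
  'y' (24) + 24 = 22 → 'w'
Result = "kyhmpgrw"


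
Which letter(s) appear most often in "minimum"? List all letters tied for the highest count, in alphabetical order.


Word: "minimum"
Letter counts:
  'i': 2
  'm': 3
  'n': 1
  'u': 1
Maximum count = 3
Most frequent = 'm' (3 times each)


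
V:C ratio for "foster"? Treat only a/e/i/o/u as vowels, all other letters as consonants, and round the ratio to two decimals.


Word: "foster"
Vowels (a,e,i,o,u): 2
Consonants: 4
Ratio = 2/4
= 0.50


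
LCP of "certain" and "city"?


Word 1: "certain"
Word 2: "city"
Comparing from start:
  Pos 0: 'c' == 'c'
  Pos 1: 'e' != 'i' (stop)
LCP = "c" (length 1)


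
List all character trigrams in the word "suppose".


Word: "suppose" (length 7)
Number of trigrams = 7 - 3 + 1 = 5
  Position 0: "sup"
  Position 1: "upp"
  Position 2: "ppo"
  Position 3: "pos"
  Position 4: "ose"
Trigrams = "sup", "upp", "ppo", "pos", "ose"


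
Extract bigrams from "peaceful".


Word: "peaceful" (length 8)
Number of bigrams = 8 - 2 + 1 = 7
  Position 0: "pe"
  Position 1: "ea"
  Position 2: "ac"
  Position 3: "ce"
  Position 4: "ef"
  Position 5: "fu"
  Position 6: "ul"
Bigrams = "pe", "ea", "ac", "ce", "ef", "fu", "ul"


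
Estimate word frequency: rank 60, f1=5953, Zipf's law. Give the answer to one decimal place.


Zipf's law: f(r) = f(1) / r
f(1) = 5953
f(60) = 5953 / 60
= 99.2 occurrences


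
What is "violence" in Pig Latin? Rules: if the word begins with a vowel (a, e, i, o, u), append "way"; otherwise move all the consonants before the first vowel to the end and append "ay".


Word: "violence"
Starts with consonant(s) → move to end, add 'ay'
Consonant cluster: "v"
Pig Latin = "iolencevay"
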